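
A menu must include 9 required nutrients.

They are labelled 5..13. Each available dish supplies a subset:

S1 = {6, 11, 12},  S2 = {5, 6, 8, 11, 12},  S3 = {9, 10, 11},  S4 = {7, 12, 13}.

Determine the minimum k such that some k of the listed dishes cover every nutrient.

Take {S2, S3, S4}. Their union is {5, 6, 7, 8, 9, 10, 11, 12, 13}, which is all 9 nutrients.
Only S2 contains 5, so S2 is forced; the remaining 4 nutrients need at least 2 more dishes (each remaining dish adds at most 2) — so at least 3 dishes are needed, and 3 is optimal.

3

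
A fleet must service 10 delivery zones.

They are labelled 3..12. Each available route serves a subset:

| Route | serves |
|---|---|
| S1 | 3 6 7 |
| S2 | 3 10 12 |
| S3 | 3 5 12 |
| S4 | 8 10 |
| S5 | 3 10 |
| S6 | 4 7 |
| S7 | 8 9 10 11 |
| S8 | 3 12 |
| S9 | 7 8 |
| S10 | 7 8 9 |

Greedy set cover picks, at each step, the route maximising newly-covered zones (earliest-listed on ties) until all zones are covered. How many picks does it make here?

4

Greedy: pick S7 (covers 4 new) → pick S1 (covers 3 new) → pick S3 (covers 2 new) → pick S6 (covers 1 new). Total picks: 4.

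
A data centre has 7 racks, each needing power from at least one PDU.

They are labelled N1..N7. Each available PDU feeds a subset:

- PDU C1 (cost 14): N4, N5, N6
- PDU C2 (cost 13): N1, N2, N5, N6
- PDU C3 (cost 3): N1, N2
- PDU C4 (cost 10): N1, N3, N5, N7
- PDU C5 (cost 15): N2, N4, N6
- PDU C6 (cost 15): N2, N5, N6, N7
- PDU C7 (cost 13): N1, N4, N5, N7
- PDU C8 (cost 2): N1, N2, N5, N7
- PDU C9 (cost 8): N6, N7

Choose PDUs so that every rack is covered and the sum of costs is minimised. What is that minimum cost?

25

C4, C5 together cover every rack (C4 ∪ C5 = {N1, N2, N3, N4, N5, N6, N7}); total cost 10 + 15 = 25.
The greedy pick C8, C1, C4 costs 26; no covering selection beats 25.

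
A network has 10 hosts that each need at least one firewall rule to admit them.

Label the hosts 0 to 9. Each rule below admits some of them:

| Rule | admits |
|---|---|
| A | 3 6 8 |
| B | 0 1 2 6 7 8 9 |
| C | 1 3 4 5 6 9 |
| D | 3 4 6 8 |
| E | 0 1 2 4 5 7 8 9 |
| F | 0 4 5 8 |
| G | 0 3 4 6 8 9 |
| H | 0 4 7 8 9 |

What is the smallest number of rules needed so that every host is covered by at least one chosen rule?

E and G together: E ∪ G = {0, 1, 2, 3, 4, 5, 6, 7, 8, 9} — every host is covered.
No single rule has all 10 hosts (the largest, E, has 8), so 2 is optimal.

2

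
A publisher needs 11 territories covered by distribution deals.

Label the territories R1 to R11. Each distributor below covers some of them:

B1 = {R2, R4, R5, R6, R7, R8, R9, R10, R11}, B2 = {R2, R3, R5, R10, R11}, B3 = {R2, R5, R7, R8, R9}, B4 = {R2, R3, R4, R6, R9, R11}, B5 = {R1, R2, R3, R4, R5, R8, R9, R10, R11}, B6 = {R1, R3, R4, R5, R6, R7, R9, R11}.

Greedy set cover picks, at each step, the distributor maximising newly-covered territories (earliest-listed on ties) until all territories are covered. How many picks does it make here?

2

Greedy: pick B1 (covers 9 new) → pick B5 (covers 2 new). Total picks: 2.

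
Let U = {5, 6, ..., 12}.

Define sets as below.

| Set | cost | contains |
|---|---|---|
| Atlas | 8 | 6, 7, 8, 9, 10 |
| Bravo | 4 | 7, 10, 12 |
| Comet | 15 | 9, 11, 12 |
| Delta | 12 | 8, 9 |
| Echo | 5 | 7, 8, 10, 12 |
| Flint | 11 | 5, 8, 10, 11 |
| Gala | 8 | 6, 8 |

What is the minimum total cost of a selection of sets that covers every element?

23

Atlas, Bravo, Flint together cover every element (Atlas ∪ Bravo ∪ Flint = {5, 6, 7, 8, 9, 10, 11, 12}); total cost 8 + 4 + 11 = 23.
The greedy pick Echo, Atlas, Flint costs 24; no covering selection beats 23.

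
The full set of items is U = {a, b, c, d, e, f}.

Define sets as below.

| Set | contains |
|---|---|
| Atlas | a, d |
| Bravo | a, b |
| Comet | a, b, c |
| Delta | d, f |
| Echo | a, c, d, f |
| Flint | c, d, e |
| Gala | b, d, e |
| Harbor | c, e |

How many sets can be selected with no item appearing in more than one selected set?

3

Bravo, Delta, Harbor are pairwise disjoint (Bravo={a,b}; Delta={d,f}; Harbor={c,e}).
Every remaining set overlaps one of these, and no 4 of the listed sets are pairwise disjoint, so 3 is the maximum.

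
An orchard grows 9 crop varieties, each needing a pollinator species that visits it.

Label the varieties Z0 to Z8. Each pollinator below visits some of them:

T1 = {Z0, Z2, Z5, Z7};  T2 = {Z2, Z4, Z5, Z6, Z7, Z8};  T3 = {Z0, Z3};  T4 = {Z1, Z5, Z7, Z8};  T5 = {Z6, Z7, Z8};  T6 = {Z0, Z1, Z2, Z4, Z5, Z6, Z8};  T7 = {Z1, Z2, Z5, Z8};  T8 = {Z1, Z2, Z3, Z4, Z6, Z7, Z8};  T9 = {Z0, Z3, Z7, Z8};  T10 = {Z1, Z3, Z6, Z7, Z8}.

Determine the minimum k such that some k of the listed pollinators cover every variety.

2

Take {T6, T9}. Their union is {Z0, Z1, Z2, Z3, Z4, Z5, Z6, Z7, Z8}, which is all 9 varieties.
No single pollinator has all 9 varieties (the largest, T6, has 7), so 2 is optimal.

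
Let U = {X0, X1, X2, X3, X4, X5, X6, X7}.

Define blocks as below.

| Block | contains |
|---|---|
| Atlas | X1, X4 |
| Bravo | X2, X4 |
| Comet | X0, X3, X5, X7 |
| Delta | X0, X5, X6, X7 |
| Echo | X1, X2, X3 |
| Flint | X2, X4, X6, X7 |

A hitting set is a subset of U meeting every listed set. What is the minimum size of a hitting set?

The 3 elements {X3, X4, X6} hit every block.
No choice of 2 elements meets every block, so 3 is the minimum.

3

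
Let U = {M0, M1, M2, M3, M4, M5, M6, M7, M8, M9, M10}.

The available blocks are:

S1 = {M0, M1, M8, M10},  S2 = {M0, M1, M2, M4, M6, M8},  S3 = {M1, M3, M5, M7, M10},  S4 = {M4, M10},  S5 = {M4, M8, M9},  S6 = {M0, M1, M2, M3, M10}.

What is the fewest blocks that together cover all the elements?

S2 and S3 and S5 together: S2 ∪ S3 ∪ S5 = {M0, M1, M2, M3, M4, M5, M6, M7, M8, M9, M10} — every element is covered.
Only S3 contains M5, so S3 is forced; the remaining 6 elements need at least 2 more blocks (each remaining block adds at most 5) — so at least 3 blocks are needed, and 3 is optimal.

3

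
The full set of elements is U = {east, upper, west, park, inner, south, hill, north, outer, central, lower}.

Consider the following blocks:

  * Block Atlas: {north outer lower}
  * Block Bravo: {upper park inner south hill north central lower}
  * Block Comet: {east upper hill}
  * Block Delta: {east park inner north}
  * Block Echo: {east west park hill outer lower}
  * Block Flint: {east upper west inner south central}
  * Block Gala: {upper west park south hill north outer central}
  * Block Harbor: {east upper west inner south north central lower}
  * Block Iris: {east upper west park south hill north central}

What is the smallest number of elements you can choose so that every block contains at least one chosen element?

2

Take H = {east, north}. Each listed block contains at least one of these, so H is a hitting set of size 2.
The blocks Atlas, Flint are pairwise disjoint, so any hitting set needs a separate element for each — at least 2. Hence 2 is optimal.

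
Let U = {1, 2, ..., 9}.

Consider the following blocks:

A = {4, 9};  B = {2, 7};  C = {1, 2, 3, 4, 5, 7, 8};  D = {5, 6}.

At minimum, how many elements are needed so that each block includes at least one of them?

Take H = {5, 7, 9}. Each listed block contains at least one of these, so H is a hitting set of size 3.
The blocks A, B, D are pairwise disjoint, so any hitting set needs a separate element for each — at least 3. Hence 3 is optimal.

3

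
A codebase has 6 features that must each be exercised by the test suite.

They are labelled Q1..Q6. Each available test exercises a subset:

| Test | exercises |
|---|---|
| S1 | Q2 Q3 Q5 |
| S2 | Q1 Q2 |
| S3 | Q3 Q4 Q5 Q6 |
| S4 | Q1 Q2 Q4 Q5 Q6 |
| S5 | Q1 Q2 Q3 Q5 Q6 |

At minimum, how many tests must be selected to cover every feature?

2

Take {S1, S4}. Their union is {Q1, Q2, Q3, Q4, Q5, Q6}, which is all 6 features.
No single test has all 6 features (the largest, S4, has 5), so 2 is optimal.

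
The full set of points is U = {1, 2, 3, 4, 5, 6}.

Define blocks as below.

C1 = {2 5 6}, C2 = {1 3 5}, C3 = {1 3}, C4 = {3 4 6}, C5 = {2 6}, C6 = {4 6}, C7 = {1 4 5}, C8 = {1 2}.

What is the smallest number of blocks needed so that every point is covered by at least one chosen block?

3

Take {C2, C4, C5}. Their union is {1, 2, 3, 4, 5, 6}, which is all 6 points.
No 2 of the 8 blocks cover everything (all 28 combinations miss at least one point), so 3 is optimal.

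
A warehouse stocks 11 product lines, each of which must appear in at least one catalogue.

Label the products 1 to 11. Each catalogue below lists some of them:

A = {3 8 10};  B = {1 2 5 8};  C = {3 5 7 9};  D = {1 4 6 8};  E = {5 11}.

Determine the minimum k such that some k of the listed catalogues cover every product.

5

Take {A, B, C, D, E}. Their union is {1, 2, 3, 4, 5, 6, 7, 8, 9, 10, 11}, which is all 11 products.
No 4 of the 5 catalogues cover everything (all 5 combinations miss at least one product), so 5 is optimal.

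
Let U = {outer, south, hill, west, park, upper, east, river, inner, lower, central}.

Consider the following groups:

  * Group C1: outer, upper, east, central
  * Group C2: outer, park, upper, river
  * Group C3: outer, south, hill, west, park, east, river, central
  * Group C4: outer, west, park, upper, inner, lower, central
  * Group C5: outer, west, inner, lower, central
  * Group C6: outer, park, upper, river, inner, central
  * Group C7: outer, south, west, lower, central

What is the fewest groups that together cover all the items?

2

Take {C3, C4}. Their union is {outer, south, hill, west, park, upper, east, river, inner, lower, central}, which is all 11 items.
No single group has all 11 items (the largest, C3, has 8), so 2 is optimal.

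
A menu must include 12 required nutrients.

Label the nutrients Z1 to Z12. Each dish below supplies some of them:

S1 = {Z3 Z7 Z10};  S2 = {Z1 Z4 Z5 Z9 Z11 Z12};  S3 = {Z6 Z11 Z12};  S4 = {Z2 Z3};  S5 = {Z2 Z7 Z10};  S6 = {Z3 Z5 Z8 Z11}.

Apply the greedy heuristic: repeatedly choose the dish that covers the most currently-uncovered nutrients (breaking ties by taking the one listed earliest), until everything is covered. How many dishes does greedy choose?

Greedy: pick S2 (covers 6 new) → pick S1 (covers 3 new) → pick S3 (covers 1 new) → pick S4 (covers 1 new) → pick S6 (covers 1 new). Total picks: 5.
(The true minimum cover uses only 4 dishes, so greedy is not optimal here.)

5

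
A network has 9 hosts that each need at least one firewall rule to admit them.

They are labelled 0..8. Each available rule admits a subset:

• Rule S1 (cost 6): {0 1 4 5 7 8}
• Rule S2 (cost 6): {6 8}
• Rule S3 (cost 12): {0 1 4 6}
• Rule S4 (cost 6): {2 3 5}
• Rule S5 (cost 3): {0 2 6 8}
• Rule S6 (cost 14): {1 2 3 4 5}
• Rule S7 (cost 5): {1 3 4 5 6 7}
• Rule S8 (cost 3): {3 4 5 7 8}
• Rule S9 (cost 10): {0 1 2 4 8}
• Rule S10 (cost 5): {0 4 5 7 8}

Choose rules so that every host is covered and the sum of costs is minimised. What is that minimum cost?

S5, S7 together cover every host (S5 ∪ S7 = {0, 1, 2, 3, 4, 5, 6, 7, 8}); total cost 3 + 5 = 8.
The greedy pick S8, S5, S7 costs 11; no covering selection beats 8.

8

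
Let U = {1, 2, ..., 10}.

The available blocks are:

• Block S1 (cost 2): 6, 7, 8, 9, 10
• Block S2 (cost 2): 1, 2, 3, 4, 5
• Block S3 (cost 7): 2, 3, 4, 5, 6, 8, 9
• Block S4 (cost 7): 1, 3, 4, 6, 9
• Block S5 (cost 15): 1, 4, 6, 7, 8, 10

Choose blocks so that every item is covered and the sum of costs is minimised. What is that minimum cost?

S1, S2 together cover every item (S1 ∪ S2 = {1, 2, 3, 4, 5, 6, 7, 8, 9, 10}); total cost 2 + 2 = 4.
No covering selection has total cost below 4.

4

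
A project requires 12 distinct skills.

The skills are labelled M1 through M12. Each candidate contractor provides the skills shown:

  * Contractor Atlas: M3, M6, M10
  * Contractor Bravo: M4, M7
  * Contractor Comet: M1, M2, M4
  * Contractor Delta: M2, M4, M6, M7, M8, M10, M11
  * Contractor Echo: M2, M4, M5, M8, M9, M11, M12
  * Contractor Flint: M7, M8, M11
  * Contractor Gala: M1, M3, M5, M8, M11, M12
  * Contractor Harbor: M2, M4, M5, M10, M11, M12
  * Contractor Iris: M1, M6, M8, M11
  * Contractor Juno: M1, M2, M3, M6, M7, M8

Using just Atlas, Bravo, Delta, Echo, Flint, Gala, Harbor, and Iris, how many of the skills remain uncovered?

0

Union of Atlas, Bravo, Delta, Echo, Flint, Gala, Harbor, Iris = {M1, M2, M3, M4, M5, M6, M7, M8, M9, M10, M11, M12} — that's every skill, so 0 are uncovered.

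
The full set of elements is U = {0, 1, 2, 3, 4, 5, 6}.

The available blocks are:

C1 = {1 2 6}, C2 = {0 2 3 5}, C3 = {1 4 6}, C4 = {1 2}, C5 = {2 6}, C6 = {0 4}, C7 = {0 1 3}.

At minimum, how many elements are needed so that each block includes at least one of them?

Take H = {1, 2, 4}. Each listed block contains at least one of these, so H is a hitting set of size 3.
No choice of 2 elements meets every block, so 3 is the minimum.

3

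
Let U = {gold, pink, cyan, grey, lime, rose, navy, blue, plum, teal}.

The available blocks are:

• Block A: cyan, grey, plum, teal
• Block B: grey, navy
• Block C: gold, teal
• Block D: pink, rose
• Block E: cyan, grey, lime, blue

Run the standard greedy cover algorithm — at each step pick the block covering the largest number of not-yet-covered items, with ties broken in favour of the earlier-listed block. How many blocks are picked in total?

Greedy: pick A (covers 4 new) → pick D (covers 2 new) → pick E (covers 2 new) → pick B (covers 1 new) → pick C (covers 1 new). Total picks: 5.

5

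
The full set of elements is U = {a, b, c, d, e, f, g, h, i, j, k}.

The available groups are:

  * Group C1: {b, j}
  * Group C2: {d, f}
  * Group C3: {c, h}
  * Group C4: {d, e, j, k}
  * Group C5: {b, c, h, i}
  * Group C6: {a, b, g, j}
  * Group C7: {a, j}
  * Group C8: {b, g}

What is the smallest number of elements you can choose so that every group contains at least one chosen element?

4

The 4 elements {b, d, h, j} hit every group.
The groups C2, C3, C7, C8 are pairwise disjoint, so any hitting set needs a separate element for each — at least 4. Hence 4 is optimal.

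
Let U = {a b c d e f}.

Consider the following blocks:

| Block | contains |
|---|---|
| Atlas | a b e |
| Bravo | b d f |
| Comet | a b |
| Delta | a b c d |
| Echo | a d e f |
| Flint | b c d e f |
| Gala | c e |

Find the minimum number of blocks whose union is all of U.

Echo and Flint cover everything between them: the union {a, b, c, d, e, f} is all of U.
No single block has all 6 elements (the largest, Flint, has 5), so 2 is optimal.

2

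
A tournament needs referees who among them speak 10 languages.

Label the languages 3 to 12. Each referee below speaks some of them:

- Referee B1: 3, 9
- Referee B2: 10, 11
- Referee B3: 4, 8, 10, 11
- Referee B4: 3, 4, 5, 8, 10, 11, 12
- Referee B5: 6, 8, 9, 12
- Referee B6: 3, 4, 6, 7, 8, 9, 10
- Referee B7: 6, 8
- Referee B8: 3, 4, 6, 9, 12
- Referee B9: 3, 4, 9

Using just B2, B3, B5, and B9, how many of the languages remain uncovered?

2

Union of B2, B3, B5, B9 = {3, 4, 6, 8, 9, 10, 11, 12}.
Not covered: 5, 7 — 2 languages.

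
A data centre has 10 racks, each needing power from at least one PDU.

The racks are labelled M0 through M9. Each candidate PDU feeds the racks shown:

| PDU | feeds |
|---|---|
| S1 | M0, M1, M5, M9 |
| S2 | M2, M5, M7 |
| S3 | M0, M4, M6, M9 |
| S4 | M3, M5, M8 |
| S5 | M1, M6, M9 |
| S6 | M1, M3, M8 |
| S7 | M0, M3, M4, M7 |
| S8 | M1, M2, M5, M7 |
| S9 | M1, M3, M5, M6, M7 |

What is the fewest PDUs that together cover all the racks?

3

Take {S2, S3, S6}. Their union is {M0, M1, M2, M3, M4, M5, M6, M7, M8, M9}, which is all 10 racks.
No 2 of the 9 PDUs cover everything (all 36 combinations miss at least one rack), so 3 is optimal.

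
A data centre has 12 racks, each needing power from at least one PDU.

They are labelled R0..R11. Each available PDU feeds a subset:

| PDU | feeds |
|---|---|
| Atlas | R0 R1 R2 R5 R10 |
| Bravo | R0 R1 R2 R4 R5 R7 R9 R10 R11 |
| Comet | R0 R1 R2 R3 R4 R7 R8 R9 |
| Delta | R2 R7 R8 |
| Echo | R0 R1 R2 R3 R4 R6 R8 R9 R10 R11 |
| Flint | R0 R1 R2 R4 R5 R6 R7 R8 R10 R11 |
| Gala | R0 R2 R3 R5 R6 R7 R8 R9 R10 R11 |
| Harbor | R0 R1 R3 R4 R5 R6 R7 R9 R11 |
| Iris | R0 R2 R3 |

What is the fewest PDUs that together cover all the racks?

2

Echo and Flint together: Echo ∪ Flint = {R0, R1, R2, R3, R4, R5, R6, R7, R8, R9, R10, R11} — every rack is covered.
No single PDU has all 12 racks (the largest, Echo, has 10), so 2 is optimal.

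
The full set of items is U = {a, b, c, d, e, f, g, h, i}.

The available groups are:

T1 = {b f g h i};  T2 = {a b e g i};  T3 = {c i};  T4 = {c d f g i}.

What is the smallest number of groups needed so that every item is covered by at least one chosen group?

T1, T2, and T4 cover everything between them: the union {a, b, c, d, e, f, g, h, i} is all of U.
Only T2 contains a, so T2 is forced; the remaining 4 items need at least 2 more groups (each remaining group adds at most 3) — so at least 3 groups are needed, and 3 is optimal.

3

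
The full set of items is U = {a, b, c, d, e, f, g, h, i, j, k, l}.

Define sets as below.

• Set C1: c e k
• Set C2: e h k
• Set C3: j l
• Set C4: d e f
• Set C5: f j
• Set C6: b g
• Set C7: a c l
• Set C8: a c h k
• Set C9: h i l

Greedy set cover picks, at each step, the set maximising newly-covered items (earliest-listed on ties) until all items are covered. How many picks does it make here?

5

Greedy: pick C8 (covers 4 new) → pick C4 (covers 3 new) → pick C3 (covers 2 new) → pick C6 (covers 2 new) → pick C9 (covers 1 new). Total picks: 5.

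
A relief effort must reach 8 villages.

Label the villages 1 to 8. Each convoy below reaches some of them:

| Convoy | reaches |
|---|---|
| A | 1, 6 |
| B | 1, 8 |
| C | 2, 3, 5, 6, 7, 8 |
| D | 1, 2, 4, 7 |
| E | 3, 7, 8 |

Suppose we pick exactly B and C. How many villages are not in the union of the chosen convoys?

Union of B, C = {1, 2, 3, 5, 6, 7, 8}.
Not covered: 4 — 1 village.

1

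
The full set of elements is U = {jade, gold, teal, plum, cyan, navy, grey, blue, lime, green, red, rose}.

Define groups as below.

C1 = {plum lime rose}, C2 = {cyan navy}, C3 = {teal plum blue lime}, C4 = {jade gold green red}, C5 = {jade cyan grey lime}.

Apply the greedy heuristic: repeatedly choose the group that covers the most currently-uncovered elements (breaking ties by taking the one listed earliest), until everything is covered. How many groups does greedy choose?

5

Greedy: pick C3 (covers 4 new) → pick C4 (covers 4 new) → pick C2 (covers 2 new) → pick C1 (covers 1 new) → pick C5 (covers 1 new). Total picks: 5.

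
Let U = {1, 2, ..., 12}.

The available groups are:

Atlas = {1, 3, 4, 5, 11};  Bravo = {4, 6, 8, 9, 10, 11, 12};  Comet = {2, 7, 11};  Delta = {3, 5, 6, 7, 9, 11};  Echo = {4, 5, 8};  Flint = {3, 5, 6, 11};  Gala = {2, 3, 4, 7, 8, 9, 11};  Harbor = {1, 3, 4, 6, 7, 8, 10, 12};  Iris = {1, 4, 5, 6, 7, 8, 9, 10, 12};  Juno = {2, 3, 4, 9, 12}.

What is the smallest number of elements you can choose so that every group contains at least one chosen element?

The 2 elements {4, 11} hit every group.
The groups Comet, Echo are pairwise disjoint, so any hitting set needs a separate element for each — at least 2. Hence 2 is optimal.

2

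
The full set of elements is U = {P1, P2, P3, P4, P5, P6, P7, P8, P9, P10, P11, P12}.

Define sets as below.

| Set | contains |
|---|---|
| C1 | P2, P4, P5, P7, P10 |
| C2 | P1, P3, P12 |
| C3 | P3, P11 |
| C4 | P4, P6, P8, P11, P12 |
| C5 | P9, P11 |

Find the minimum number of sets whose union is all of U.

C1 and C2 and C4 and C5 together: C1 ∪ C2 ∪ C4 ∪ C5 = {P1, P2, P3, P4, P5, P6, P7, P8, P9, P10, P11, P12} — every element is covered.
No 3 of the 5 sets cover everything (all 10 combinations miss at least one element), so 4 is optimal.

4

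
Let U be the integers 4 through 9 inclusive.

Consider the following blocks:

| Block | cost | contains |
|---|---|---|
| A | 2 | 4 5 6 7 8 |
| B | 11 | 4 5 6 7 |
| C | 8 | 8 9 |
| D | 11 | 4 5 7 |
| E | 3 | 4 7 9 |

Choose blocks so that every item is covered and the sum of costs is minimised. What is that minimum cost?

5

A, E together cover every item (A ∪ E = {4, 5, 6, 7, 8, 9}); total cost 2 + 3 = 5.
No covering selection has total cost below 5.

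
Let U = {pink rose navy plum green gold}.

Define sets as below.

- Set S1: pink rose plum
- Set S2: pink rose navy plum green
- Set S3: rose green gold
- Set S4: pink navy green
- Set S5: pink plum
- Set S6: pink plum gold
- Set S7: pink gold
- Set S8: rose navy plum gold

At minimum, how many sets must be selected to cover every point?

S2 and S6 together: S2 ∪ S6 = {pink, rose, navy, plum, green, gold} — every point is covered.
No single set has all 6 points (the largest, S2, has 5), so 2 is optimal.

2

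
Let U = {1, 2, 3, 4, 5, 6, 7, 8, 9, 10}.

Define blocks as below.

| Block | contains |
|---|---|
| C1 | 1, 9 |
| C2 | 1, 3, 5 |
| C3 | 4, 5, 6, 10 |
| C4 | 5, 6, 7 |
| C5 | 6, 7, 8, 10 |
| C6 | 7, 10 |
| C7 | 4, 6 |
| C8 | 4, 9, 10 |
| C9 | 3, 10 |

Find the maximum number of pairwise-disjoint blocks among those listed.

3

C1, C4, C9 are pairwise disjoint (C1={1,9}; C4={5,6,7}; C9={3,10}).
Every remaining block overlaps one of these, and no 4 of the listed blocks are pairwise disjoint, so 3 is the maximum.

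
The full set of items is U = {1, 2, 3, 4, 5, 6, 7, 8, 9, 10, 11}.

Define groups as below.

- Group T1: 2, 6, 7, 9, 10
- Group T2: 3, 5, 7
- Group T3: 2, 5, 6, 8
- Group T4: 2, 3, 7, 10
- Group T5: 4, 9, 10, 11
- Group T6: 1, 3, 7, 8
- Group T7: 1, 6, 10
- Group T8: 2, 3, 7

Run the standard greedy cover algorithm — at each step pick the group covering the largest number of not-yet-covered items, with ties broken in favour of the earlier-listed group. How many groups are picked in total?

Greedy: pick T1 (covers 5 new) → pick T6 (covers 3 new) → pick T5 (covers 2 new) → pick T2 (covers 1 new). Total picks: 4.
(The true minimum cover uses only 3 groups, so greedy is not optimal here.)

4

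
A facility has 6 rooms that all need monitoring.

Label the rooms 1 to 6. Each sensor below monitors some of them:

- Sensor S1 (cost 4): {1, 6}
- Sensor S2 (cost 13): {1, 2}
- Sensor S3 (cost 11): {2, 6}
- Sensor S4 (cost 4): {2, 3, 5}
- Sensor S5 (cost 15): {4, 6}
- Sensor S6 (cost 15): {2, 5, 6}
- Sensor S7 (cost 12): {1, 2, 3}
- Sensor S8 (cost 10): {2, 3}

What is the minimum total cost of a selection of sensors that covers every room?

23

S1, S4, S5 together cover every room (S1 ∪ S4 ∪ S5 = {1, 2, 3, 4, 5, 6}); total cost 4 + 4 + 15 = 23.
No covering selection has total cost below 23.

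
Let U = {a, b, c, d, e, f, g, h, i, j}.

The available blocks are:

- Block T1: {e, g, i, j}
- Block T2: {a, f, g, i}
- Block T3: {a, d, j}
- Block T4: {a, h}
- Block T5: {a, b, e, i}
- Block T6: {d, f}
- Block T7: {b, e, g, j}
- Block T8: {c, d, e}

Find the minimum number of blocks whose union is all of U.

T2, T4, T7, and T8 cover everything between them: the union {a, b, c, d, e, f, g, h, i, j} is all of U.
No 3 of the 8 blocks cover everything (all 56 combinations miss at least one item), so 4 is optimal.

4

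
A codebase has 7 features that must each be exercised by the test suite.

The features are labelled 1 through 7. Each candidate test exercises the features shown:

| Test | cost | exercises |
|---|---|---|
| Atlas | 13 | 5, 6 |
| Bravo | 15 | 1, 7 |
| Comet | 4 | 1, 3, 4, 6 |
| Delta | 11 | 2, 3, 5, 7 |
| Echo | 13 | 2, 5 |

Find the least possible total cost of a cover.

15

Comet, Delta together cover every feature (Comet ∪ Delta = {1, 2, 3, 4, 5, 6, 7}); total cost 4 + 11 = 15.
No covering selection has total cost below 15.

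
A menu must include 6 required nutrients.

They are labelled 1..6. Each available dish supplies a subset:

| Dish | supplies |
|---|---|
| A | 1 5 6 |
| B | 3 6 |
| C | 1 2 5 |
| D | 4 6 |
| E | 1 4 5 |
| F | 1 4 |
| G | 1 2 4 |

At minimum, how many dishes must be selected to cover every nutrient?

3

B and E and G together: B ∪ E ∪ G = {1, 2, 3, 4, 5, 6} — every nutrient is covered.
Only B contains 3, so B is forced; the remaining 4 nutrients need at least 2 more dishes (each remaining dish adds at most 3) — so at least 3 dishes are needed, and 3 is optimal.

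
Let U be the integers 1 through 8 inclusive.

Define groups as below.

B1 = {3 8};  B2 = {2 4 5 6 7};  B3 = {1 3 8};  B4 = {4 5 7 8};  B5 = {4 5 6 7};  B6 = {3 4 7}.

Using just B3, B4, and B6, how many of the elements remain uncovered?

Union of B3, B4, B6 = {1, 3, 4, 5, 7, 8}.
Not covered: 2, 6 — 2 elements.

2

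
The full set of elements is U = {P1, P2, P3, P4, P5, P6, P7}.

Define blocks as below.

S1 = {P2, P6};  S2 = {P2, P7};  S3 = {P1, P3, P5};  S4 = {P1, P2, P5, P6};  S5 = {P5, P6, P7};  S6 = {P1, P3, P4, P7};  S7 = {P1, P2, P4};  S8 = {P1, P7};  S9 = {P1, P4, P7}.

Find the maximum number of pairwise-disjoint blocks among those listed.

S1, S8 are pairwise disjoint (S1={P2,P6}; S8={P1,P7}).
Every remaining block overlaps one of these, and no 3 of the listed blocks are pairwise disjoint, so 2 is the maximum.

2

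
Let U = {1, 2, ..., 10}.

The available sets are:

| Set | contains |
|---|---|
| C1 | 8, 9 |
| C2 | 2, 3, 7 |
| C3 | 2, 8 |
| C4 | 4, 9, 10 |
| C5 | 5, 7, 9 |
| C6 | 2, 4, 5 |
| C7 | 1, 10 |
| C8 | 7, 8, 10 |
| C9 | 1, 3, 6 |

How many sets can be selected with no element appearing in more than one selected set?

C1, C6, C7 are pairwise disjoint (C1={8,9}; C6={2,4,5}; C7={1,10}).
Every remaining set overlaps one of these, and no 4 of the listed sets are pairwise disjoint, so 3 is the maximum.

3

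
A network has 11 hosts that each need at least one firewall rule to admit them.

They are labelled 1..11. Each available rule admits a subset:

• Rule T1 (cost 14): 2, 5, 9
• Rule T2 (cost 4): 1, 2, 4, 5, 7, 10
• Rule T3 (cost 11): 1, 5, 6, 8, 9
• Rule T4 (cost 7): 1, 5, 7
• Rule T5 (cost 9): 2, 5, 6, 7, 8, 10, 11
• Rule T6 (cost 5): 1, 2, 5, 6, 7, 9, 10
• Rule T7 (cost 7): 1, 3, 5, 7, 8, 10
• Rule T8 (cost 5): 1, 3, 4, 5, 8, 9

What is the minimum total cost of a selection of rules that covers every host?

T5, T8 together cover every host (T5 ∪ T8 = {1, 2, 3, 4, 5, 6, 7, 8, 9, 10, 11}); total cost 9 + 5 = 14.
The greedy pick T2, T8, T5 costs 18; no covering selection beats 14.

14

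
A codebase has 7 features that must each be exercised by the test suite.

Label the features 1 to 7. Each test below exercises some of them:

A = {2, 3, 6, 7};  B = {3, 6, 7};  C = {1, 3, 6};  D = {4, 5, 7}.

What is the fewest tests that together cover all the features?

3

A and C and D together: A ∪ C ∪ D = {1, 2, 3, 4, 5, 6, 7} — every feature is covered.
Only C contains 1, so C is forced; the remaining 4 features need at least 2 more tests (each remaining test adds at most 3) — so at least 3 tests are needed, and 3 is optimal.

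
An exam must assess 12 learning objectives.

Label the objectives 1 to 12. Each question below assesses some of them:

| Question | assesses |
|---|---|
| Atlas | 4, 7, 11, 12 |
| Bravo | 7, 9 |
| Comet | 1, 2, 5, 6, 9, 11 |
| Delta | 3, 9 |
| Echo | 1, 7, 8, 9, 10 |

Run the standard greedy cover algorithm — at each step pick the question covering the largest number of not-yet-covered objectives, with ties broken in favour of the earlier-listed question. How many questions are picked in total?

Greedy: pick Comet (covers 6 new) → pick Atlas (covers 3 new) → pick Echo (covers 2 new) → pick Delta (covers 1 new). Total picks: 4.

4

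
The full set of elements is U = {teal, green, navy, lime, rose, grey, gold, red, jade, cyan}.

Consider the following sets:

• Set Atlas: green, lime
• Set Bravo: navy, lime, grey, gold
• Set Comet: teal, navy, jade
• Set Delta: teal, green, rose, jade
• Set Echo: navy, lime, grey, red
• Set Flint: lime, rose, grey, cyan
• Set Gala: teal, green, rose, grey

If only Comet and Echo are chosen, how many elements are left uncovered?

4

Union of Comet, Echo = {teal, navy, lime, grey, red, jade}.
Not covered: green, rose, gold, cyan — 4 elements.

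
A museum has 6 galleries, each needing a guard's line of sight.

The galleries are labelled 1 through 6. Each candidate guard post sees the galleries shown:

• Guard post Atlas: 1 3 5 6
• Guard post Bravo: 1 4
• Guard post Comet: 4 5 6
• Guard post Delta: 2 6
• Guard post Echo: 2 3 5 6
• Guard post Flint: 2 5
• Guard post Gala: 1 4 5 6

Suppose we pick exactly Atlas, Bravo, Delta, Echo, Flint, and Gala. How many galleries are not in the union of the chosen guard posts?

0

Union of Atlas, Bravo, Delta, Echo, Flint, Gala = {1, 2, 3, 4, 5, 6} — that's every gallery, so 0 are uncovered.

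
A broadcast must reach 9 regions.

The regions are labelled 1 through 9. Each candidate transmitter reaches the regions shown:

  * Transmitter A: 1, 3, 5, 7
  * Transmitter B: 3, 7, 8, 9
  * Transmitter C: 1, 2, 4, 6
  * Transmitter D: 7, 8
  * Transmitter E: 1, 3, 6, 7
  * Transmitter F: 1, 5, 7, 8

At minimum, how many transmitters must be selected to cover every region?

Take {B, C, F}. Their union is {1, 2, 3, 4, 5, 6, 7, 8, 9}, which is all 9 regions.
Each transmitter has at most 4 regions, and 2·4 = 8 < 9 — so at least 3 transmitters are needed, and 3 is optimal.

3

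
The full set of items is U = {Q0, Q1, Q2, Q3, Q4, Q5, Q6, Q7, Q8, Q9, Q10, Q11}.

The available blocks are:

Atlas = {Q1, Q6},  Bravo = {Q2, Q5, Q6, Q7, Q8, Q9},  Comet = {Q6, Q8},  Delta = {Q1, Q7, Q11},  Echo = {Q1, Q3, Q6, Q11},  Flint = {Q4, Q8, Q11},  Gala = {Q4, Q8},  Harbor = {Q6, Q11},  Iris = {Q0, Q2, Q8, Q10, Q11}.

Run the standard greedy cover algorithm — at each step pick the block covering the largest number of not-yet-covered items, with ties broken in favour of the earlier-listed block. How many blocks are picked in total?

Greedy: pick Bravo (covers 6 new) → pick Echo (covers 3 new) → pick Iris (covers 2 new) → pick Flint (covers 1 new). Total picks: 4.

4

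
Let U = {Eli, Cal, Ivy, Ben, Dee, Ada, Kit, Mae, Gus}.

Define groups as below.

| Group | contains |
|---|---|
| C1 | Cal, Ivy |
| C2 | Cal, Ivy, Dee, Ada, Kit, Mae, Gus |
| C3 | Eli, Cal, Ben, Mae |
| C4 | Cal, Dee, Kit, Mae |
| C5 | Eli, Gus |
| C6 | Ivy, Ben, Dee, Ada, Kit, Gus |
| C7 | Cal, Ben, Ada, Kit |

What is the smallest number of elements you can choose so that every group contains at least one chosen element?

2

The 2 elements {Cal, Gus} hit every group.
The groups C1, C5 are pairwise disjoint, so any hitting set needs a separate element for each — at least 2. Hence 2 is optimal.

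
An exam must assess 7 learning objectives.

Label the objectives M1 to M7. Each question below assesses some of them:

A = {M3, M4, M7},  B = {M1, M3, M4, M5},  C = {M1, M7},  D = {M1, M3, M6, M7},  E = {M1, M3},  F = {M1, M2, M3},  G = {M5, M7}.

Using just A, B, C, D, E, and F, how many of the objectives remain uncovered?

Union of A, B, C, D, E, F = {M1, M2, M3, M4, M5, M6, M7} — that's every objective, so 0 are uncovered.

0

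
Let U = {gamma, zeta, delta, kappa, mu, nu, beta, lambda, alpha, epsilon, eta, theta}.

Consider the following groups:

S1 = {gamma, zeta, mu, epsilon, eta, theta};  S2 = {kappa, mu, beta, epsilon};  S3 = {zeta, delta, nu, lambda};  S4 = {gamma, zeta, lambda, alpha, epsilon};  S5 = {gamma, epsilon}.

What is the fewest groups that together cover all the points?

4

S1, S2, S3, and S4 cover everything between them: the union {gamma, zeta, delta, kappa, mu, nu, beta, lambda, alpha, epsilon, eta, theta} is all of U.
Only S4 contains alpha, so S4 is forced; the remaining 7 points need at least 3 more groups (each remaining group adds at most 3) — so at least 4 groups are needed, and 4 is optimal.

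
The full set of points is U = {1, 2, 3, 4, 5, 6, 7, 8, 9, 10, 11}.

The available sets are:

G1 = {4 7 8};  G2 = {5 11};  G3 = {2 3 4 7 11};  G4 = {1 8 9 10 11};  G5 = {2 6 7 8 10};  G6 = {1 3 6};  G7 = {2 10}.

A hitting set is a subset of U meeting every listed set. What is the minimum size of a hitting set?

4

Take H = {2, 3, 8, 11}. Each listed set contains at least one of these, so H is a hitting set of size 4.
The sets G1, G2, G6, G7 are pairwise disjoint, so any hitting set needs a separate point for each — at least 4. Hence 4 is optimal.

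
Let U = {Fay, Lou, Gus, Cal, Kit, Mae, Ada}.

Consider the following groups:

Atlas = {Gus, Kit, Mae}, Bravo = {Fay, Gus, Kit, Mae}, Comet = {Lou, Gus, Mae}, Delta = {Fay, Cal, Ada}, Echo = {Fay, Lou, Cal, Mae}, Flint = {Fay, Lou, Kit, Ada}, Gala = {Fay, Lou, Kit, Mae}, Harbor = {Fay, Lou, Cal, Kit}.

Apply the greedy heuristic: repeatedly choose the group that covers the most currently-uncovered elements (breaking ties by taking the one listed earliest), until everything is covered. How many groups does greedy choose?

Greedy: pick Bravo (covers 4 new) → pick Delta (covers 2 new) → pick Comet (covers 1 new). Total picks: 3.

3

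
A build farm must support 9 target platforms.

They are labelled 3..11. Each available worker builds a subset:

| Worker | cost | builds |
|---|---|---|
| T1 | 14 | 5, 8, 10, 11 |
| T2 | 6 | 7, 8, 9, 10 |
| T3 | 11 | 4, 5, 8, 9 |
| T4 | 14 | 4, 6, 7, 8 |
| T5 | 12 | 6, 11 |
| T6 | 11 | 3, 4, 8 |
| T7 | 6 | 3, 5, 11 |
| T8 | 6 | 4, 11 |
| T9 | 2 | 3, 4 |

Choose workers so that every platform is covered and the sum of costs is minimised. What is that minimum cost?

T2, T4, T7 together cover every platform (T2 ∪ T4 ∪ T7 = {3, 4, 5, 6, 7, 8, 9, 10, 11}); total cost 6 + 14 + 6 = 26.
No covering selection has total cost below 26.

26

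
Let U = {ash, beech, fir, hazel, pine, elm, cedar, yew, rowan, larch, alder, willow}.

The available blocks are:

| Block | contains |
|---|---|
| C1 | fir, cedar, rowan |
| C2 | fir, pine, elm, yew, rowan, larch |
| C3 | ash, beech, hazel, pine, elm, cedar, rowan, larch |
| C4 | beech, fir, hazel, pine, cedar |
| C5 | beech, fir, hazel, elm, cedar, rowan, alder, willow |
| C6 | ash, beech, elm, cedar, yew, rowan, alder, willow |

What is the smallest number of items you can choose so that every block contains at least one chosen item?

2

H = {cedar, rowan} meets every block (each contains at least one member of H), and |H| = 2.
No single item lies in every block, so at least 2 are needed and 2 is optimal.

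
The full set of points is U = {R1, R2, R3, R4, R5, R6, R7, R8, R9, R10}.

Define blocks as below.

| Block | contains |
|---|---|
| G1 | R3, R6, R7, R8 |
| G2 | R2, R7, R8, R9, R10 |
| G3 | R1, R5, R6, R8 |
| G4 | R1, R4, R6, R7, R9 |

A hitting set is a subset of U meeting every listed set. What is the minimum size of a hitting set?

2

Take H = {R4, R8}. Each listed block contains at least one of these, so H is a hitting set of size 2.
No single point lies in every block, so at least 2 are needed and 2 is optimal.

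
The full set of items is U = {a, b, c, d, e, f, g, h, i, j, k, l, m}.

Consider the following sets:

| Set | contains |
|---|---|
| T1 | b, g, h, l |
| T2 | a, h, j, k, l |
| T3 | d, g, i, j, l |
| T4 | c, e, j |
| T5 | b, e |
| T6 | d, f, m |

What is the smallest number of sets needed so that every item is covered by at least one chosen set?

T2 and T3 and T4 and T5 and T6 together: T2 ∪ T3 ∪ T4 ∪ T5 ∪ T6 = {a, b, c, d, e, f, g, h, i, j, k, l, m} — every item is covered.
No 4 of the 6 sets cover everything (all 15 combinations miss at least one item), so 5 is optimal.

5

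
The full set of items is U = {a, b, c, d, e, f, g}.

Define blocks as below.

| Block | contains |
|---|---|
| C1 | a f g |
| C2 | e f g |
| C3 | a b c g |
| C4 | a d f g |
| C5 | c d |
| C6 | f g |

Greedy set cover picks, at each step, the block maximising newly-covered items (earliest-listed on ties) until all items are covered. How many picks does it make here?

Greedy: pick C3 (covers 4 new) → pick C2 (covers 2 new) → pick C4 (covers 1 new). Total picks: 3.

3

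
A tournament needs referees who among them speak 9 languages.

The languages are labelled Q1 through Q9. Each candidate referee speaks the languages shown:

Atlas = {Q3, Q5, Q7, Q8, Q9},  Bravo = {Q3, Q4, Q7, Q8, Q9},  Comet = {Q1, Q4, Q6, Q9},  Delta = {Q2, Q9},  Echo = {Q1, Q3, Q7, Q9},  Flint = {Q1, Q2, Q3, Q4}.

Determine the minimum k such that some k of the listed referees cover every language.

3

Atlas and Comet and Flint together: Atlas ∪ Comet ∪ Flint = {Q1, Q2, Q3, Q4, Q5, Q6, Q7, Q8, Q9} — every language is covered.
Only Atlas contains Q5, so Atlas is forced; the remaining 4 languages need at least 2 more referees (each remaining referee adds at most 3) — so at least 3 referees are needed, and 3 is optimal.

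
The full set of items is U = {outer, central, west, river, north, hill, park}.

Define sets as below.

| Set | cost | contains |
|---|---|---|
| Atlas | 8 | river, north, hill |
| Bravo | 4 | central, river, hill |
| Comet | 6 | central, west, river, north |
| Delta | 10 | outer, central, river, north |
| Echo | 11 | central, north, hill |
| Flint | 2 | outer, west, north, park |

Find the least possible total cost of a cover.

6

Bravo, Flint together cover every item (Bravo ∪ Flint = {outer, central, west, river, north, hill, park}); total cost 4 + 2 = 6.
No covering selection has total cost below 6.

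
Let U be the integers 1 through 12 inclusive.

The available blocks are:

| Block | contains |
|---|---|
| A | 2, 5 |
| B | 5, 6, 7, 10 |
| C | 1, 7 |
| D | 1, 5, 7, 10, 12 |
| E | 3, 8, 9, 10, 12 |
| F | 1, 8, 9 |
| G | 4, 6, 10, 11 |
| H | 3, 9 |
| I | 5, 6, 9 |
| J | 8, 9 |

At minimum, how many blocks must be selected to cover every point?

4

A and C and E and G together: A ∪ C ∪ E ∪ G = {1, 2, 3, 4, 5, 6, 7, 8, 9, 10, 11, 12} — every point is covered.
No 3 of the 10 blocks cover everything (all 120 combinations miss at least one point), so 4 is optimal.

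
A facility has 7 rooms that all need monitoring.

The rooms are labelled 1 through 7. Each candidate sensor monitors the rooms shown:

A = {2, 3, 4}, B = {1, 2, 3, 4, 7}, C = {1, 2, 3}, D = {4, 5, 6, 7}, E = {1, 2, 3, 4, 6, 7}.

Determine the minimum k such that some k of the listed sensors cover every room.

Take {C, D}. Their union is {1, 2, 3, 4, 5, 6, 7}, which is all 7 rooms.
No single sensor has all 7 rooms (the largest, E, has 6), so 2 is optimal.

2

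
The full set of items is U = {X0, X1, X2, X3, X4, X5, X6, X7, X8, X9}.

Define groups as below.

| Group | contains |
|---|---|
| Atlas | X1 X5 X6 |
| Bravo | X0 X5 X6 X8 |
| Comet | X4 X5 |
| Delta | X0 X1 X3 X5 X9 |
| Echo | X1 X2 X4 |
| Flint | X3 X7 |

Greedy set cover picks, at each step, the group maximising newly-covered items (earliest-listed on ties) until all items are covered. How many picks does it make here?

4

Greedy: pick Delta (covers 5 new) → pick Bravo (covers 2 new) → pick Echo (covers 2 new) → pick Flint (covers 1 new). Total picks: 4.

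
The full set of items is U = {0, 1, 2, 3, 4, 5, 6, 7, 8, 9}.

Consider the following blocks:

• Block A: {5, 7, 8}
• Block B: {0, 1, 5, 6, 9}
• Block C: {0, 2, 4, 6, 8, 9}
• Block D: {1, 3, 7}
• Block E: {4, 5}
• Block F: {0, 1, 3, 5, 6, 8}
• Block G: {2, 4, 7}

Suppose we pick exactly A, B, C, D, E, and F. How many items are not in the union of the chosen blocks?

Union of A, B, C, D, E, F = {0, 1, 2, 3, 4, 5, 6, 7, 8, 9} — that's every item, so 0 are uncovered.

0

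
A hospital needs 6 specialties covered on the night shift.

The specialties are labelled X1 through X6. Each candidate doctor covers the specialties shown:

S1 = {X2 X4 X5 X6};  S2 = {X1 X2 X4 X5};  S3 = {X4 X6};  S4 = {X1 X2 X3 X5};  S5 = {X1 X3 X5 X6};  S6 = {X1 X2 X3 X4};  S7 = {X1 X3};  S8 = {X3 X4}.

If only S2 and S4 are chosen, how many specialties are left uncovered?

Union of S2, S4 = {X1, X2, X3, X4, X5}.
Not covered: X6 — 1 specialty.

1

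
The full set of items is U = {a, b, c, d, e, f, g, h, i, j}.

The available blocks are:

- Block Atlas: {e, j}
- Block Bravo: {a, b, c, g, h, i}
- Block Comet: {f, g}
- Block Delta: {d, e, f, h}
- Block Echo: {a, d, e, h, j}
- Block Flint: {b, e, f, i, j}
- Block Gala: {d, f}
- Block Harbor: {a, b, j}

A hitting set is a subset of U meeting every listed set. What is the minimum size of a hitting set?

3

Take T = {a, e, f}. Each listed block contains at least one of these, so T is a hitting set of size 3.
The blocks Atlas, Bravo, Gala are pairwise disjoint, so any hitting set needs a separate item for each — at least 3. Hence 3 is optimal.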